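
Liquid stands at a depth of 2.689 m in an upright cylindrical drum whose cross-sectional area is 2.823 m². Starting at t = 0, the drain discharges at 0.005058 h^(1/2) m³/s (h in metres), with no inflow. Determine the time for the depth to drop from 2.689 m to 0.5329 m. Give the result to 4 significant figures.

1016 s

With no inflow, A dh/dt = −0.005058 √h.
Separate and integrate: 2(√h − √h₀) = −(0.005058/A) t.
t = 2A(√h₀ − √h)/0.005058 = 2·2.823·(√2.689 − √0.5329)/0.005058
  = 5.64600 × (1.63982 − 0.730000) / 0.005058 = 1015.58 s.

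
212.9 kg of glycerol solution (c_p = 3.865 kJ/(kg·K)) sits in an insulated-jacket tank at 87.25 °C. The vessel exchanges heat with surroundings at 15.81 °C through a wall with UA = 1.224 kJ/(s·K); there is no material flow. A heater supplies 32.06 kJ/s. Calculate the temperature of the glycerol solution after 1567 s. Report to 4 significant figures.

46.40 °C

M c_p dT/dt = −UA(T − T_amb) + Q̇.
dT/dt = (T_ss − T)/τ with T_ss = T_amb + Q̇/UA = 15.81 + 32.06/1.224 = 42.0028 °C, τ = M c_p/UA = 212.9·3.865/1.224 = 672.270 s.
Integrating: T(t) = T_ss + (T₀ − T_ss) e^(−t/τ).
T(1567) = 42.0028 + (45.2472)·0.0972074 = 46.4012 °C.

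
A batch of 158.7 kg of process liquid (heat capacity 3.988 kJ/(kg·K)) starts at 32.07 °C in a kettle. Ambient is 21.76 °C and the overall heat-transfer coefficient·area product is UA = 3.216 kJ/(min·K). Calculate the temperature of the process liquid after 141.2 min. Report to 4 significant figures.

26.79 °C

M c_p dT/dt = −UA(T − T_amb).
dT/dt = (T_ss − T)/τ with T_ss = T_amb = 21.7600 °C, τ = M c_p/UA = 158.7·3.988/3.216 = 196.796 min.
T approaches T_ss exponentially: T(t) = T_ss + (T₀ − T_ss) e^(−t/τ).
T(141.2) = 21.7600 + (10.3100)·0.487973 = 26.7910 °C.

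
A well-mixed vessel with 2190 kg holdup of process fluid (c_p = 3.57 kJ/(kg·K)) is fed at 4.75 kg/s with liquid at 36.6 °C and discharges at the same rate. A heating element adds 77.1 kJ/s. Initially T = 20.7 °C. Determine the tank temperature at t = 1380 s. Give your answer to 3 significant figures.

40.1 °C

Heat balance on the well-mixed liquid: M c_p dT/dt = ṁ c_p (T_in − T) + 77.1.
τ = M/ṁ = 461.05 s; T_ss = T_in + Q̇/(ṁ c_p) = 36.6 + 77.1/(4.75·3.57) = 41.147 °C.
T approaches T_ss exponentially: T(t) = T_ss + (T₀ − T_ss) e^(−t/τ).
T(1380) = 41.147 + (-20.447)·e^(−1380/461.05) = 41.147 + (-20.447)·0.050129 = 40.122 °C.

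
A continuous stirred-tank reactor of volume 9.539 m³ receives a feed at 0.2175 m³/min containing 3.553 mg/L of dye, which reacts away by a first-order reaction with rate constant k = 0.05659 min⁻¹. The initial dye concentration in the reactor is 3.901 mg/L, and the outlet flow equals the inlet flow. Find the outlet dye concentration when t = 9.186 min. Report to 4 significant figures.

2.410 mg/L

Accumulation = in − out − consumed: V dC/dt = Q C_in − Q C − k V C.
dC/dt = (Q/V) C_in − (Q/V + k) C; effective rate a = Q/V + k = 0.0228011 + 0.05659 = 0.0793911 min⁻¹.
C_ss = Q C_in/(Q + kV) = 1.02042 mg/L; C(t) = C_ss + (C₀ − C_ss) e^(−a t).
C(9.186) = 1.02042 + (2.88058)·e^(−0.0793911·9.186) = 1.02042 + (2.88058)·0.482253 = 2.40959 mg/L.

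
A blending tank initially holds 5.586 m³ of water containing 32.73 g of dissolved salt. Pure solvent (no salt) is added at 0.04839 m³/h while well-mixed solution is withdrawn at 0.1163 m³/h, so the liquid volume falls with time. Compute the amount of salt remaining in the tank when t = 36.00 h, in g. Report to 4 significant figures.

12.21 g

Let m(t) be the amount of salt. Volume: V(t) = V₀ + (Q_in − Q_out) t = 5.586 − 0.0679100 t; V(36.00) = 3.14124 m³.
No salt enters, so dm/dt = −Q_out · (m/V).
dm/m = −Q_out dt/(V₀ − 0.0679100 t); integrating gives ln(m/m₀) = −(Q_out/(Q_in−Q_out)) ln(V/V₀).
m = m₀ (V₀/V)^(Q_out/(Q_in−Q_out)) = 32.73 × (5.586/3.14124)^(-1.71256) = 12.2125 g.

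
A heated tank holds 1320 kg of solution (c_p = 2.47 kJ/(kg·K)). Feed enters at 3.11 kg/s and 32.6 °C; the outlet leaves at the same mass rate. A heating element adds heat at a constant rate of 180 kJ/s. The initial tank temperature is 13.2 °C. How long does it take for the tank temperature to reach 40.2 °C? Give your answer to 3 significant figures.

First-law balance (no shaft work): M c_p dT/dt = ṁ c_p (T_in − T) + 180.
τ = M/ṁ = 424.44 s; T_ss = T_in + Q̇/(ṁ c_p) = 56.032 °C.
T(t) = T_ss + (T₀ − T_ss) e^(−t/τ). Set T = 40.2:
e^(−t/τ) = (40.2 − 56.032)/(13.2 − 56.032) = 0.36963
t = −424.44 · ln(0.36963) = 422.42 s.

422 s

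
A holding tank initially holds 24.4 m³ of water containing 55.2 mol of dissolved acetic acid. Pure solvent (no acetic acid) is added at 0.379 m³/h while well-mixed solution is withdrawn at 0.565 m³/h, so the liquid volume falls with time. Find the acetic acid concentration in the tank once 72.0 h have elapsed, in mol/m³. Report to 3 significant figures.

0.447 mol/m³

Let m(t) be the amount of acetic acid. Volume: V(t) = V₀ + (Q_in − Q_out) t = 24.4 − 0.18600 t; V(72.0) = 11.008 m³.
Species balance (pure solvent in): dm/dt = −Q_out · m/V(t).
Separate: dm/m = −Q_out dt/V(t) ⇒ ln(m/m₀) = −(Q_out/(Q_in−Q_out)) ln(V/V₀).
m = m₀ (V₀/V)^(Q_out/(Q_in−Q_out)) = 55.2 × (24.4/11.008)^(-3.0376) = 4.9191 mol.
C = m/V = 4.9191/11.008 = 0.44687 mol/m³.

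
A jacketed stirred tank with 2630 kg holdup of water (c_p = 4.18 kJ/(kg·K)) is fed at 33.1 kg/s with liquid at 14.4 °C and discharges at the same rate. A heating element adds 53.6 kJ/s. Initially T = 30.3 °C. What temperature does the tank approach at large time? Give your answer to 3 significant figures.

M c_p dT/dt = ṁ c_p (T_in − T) + Q̇.
At steady state dT/dt = 0 ⇒ T_ss = T_in + Q̇/(ṁ c_p) = 14.4 + 53.6/(33.1·4.18) = 14.787 °C.

14.8 °C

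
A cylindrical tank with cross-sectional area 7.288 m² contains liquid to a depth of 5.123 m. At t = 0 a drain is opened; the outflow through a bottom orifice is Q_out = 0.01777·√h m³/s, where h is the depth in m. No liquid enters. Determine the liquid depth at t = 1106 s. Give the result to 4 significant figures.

With no inflow, A dh/dt = −0.01777 √h.
∫ h^(−1/2) dh = −(0.01777/A) ∫ dt, giving 2√h = 2√h₀ − (0.01777/A) t.
√h = √5.123 − 0.01777·1106/(2·7.288) = 2.26340 − 1.34835 = 0.915050.
h = 0.915050² = 0.837316 m.

0.8373 m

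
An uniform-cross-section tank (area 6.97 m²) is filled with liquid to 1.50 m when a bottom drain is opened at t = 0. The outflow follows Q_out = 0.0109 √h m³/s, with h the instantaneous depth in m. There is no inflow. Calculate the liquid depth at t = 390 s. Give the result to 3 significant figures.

Mass balance (ρ constant): A dh/dt = −0.0109 √h.
This is separable: 2 d(√h)/dt = −0.0109/A, so √h = √h₀ − (0.0109/(2A)) t.
√h = √1.50 − 0.0109·390/(2·6.97) = 1.2247 − 0.30495 = 0.91980.
h = 0.91980² = 0.84602 m.

0.846 m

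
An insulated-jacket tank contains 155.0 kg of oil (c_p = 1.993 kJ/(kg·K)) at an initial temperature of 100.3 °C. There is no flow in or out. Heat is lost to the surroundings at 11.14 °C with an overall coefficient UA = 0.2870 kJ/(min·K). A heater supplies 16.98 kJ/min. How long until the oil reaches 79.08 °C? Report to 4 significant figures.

Lumped-capacitance energy balance: M c_p dT/dt = UA(T_amb − T) + Q̇.
τ = M c_p/UA = 1076.36 min; T_ss = T_amb + Q̇/UA = 11.14 + 16.98/0.2870 = 70.3038 °C.
T(t) = T_ss + (T₀ − T_ss)e^(−t/τ); set T = 79.08:
t = −τ ln[(T − T_ss)/(T₀ − T_ss)] = −1076.36 · ln(0.292578) = 1322.87 min.

1323 min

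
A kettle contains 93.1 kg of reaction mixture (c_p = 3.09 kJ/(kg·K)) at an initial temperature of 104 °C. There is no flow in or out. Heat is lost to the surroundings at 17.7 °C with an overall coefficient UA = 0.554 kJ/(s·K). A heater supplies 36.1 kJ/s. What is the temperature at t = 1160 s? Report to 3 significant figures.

85.1 °C

Heat balance on the well-mixed liquid: M c_p dT/dt = −UA(T − T_amb) + Q̇.
dT/dt = (T_ss − T)/τ with T_ss = T_amb + Q̇/UA = 17.7 + 36.1/0.554 = 82.862 °C, τ = M c_p/UA = 93.1·3.09/0.554 = 519.28 s.
This is linear first-order; T(t) = T_ss + (T₀ − T_ss) e^(−t/τ).
T(1160) = 82.862 + (21.138)·0.10711 = 85.127 °C.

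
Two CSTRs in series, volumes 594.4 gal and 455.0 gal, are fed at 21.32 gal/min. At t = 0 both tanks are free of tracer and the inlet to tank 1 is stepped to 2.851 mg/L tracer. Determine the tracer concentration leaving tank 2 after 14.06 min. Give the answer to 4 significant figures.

0.3247 mg/L

Each tank obeys Vᵢ dCᵢ/dt = Q(Cᵢ₋₁ − Cᵢ), so τᵢ = Vᵢ/Q.
τ₁ = 594.4/21.32 = 27.8799 min; τ₂ = 455.0/21.32 = 21.3415 min.
Solving the cascade with C₁(0)=C₂(0)=0 gives C₂(t) = C_in[1 − (τ₁ e^(−t/τ₁) − τ₂ e^(−t/τ₂))/(τ₁ − τ₂)].
At t = 14.06: e^(−t/τ₁) = 0.603925, e^(−t/τ₂) = 0.517466.
C₂ = 2.851·[1 − (27.8799·0.603925 − 21.3415·0.517466)/(6.53846)] = 2.851·0.113875 = 0.324656 mg/L.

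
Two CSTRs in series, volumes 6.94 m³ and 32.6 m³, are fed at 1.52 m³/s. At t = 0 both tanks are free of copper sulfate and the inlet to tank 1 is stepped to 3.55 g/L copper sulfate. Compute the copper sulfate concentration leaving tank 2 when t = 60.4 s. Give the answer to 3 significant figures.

3.28 g/L

Species balance on tank i: dCᵢ/dt = (Cᵢ₋₁ − Cᵢ)/τᵢ with τᵢ = Vᵢ/Q.
τ₁ = 6.94/1.52 = 4.5658 s; τ₂ = 32.6/1.52 = 21.447 s.
Solving the cascade with C₁(0)=C₂(0)=0 gives C₂(t) = C_in[1 − (τ₁ e^(−t/τ₁) − τ₂ e^(−t/τ₂))/(τ₁ − τ₂)].
At t = 60.4: e^(−t/τ₁) = 1.7980e-06, e^(−t/τ₂) = 0.059833.
C₂ = 3.55·[1 − (4.5658·1.7980e-06 − 21.447·0.059833)/(-16.882)] = 3.55·0.92398 = 3.2801 g/L.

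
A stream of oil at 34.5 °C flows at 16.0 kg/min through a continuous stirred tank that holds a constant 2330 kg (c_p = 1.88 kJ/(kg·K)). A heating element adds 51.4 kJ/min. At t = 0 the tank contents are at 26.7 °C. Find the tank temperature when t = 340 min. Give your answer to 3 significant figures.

35.3 °C

Energy balance: M c_p dT/dt = ṁ c_p (T_in − T) + 51.4.
τ = M/ṁ = 145.62 min; T_ss = T_in + Q̇/(ṁ c_p) = 34.5 + 51.4/(16.0·1.88) = 36.209 °C.
This is linear first-order; T(t) = T_ss + (T₀ − T_ss) e^(−t/τ).
T(340) = 36.209 + (-9.5088)·e^(−340/145.62) = 36.209 + (-9.5088)·0.096833 = 35.288 °C.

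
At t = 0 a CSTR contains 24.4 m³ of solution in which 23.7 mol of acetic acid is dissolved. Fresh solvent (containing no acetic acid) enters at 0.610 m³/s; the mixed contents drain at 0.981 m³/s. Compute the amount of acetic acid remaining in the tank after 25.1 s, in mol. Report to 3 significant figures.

Total volume: dV/dt = Q_in − Q_out = -0.37100 m³/s, so V(t) = 24.4 − 0.37100 t and V(25.1) = 15.088 m³.
Species balance (pure solvent in): dm/dt = −Q_out · m/V(t).
dm/m = −Q_out dt/(V₀ − 0.37100 t); integrating gives ln(m/m₀) = −(Q_out/(Q_in−Q_out)) ln(V/V₀).
m = m₀ (V₀/V)^(Q_out/(Q_in−Q_out)) = 23.7 × (24.4/15.088)^(-2.6442) = 6.6488 mol.

6.65 mol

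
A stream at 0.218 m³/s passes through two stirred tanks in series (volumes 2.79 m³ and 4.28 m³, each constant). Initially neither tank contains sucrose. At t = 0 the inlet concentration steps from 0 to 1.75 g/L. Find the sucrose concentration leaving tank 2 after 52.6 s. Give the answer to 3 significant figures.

1.46 g/L

Species balance on tank i: dCᵢ/dt = (Cᵢ₋₁ − Cᵢ)/τᵢ with τᵢ = Vᵢ/Q.
τ₁ = 2.79/0.218 = 12.798 s; τ₂ = 4.28/0.218 = 19.633 s.
Solving the cascade with C₁(0)=C₂(0)=0 gives C₂(t) = C_in[1 − (τ₁ e^(−t/τ₁) − τ₂ e^(−t/τ₂))/(τ₁ − τ₂)].
At t = 52.6: e^(−t/τ₁) = 0.016408, e^(−t/τ₂) = 0.068621.
C₂ = 1.75·[1 − (12.798·0.016408 − 19.633·0.068621)/(-6.8349)] = 1.75·0.83361 = 1.4588 g/L.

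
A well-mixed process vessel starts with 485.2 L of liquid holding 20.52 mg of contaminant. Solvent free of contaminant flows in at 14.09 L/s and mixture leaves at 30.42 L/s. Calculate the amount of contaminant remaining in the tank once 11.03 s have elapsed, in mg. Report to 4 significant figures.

Total volume: dV/dt = Q_in − Q_out = -16.3300 L/s, so V(t) = 485.2 − 16.3300 t and V(11.03) = 305.080 L.
Solute balance: dm/dt = 0 − Q_out C = −Q_out m/V(t).
Separate: dm/m = −Q_out dt/V(t) ⇒ ln(m/m₀) = −(Q_out/(Q_in−Q_out)) ln(V/V₀).
m = m₀ (V₀/V)^(Q_out/(Q_in−Q_out)) = 20.52 × (485.2/305.080)^(-1.86283) = 8.64578 mg.

8.646 mg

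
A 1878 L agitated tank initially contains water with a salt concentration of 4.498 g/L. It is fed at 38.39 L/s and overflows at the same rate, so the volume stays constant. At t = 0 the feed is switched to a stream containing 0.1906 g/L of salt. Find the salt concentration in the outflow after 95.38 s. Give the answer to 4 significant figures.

0.8036 g/L

Accumulation = in − out for the solute gives V dC/dt = Q(C_in − C).
So dC/dt = (C_in − C)/τ with τ = V/Q = 1878/38.39 = 48.9190 s.
This is linear first-order; C(t) = C_in + (C₀ − C_in) e^(−t/τ).
C(95.38) = 0.1906 + (4.498 − 0.1906)·e^(−95.38/48.9190) = 0.1906 + (4.30740)·0.142309 = 0.803582 g/L.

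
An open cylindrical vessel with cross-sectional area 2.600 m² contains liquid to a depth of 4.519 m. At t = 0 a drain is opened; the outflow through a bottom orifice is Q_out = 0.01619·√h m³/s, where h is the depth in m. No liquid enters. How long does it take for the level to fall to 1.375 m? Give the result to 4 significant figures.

306.2 s

A dh/dt = −Q_out = −0.01619 √h.
∫ h^(−1/2) dh = −(0.01619/A) ∫ dt, giving 2√h = 2√h₀ − (0.01619/A) t.
t = 2A(√h₀ − √h)/0.01619 = 2·2.600·(√4.519 − √1.375)/0.01619
  = 5.20000 × (2.12579 − 1.17260) / 0.01619 = 306.151 s.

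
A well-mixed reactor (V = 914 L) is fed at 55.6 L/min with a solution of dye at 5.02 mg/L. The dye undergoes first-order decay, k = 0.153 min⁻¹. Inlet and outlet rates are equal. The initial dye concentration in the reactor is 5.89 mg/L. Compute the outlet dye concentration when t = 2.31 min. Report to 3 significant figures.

4.15 mg/L

Accumulation = in − out − consumed: V dC/dt = Q C_in − Q C − k V C.
This is linear with rate a = Q/V + k = 0.21383 min⁻¹.
C_ss = Q C_in/(Q + kV) = 1.4281 mg/L; C(t) = C_ss + (C₀ − C_ss) e^(−a t).
C(2.31) = 1.4281 + (4.4619)·e^(−0.21383·2.31) = 1.4281 + (4.4619)·0.61021 = 4.1508 mg/L.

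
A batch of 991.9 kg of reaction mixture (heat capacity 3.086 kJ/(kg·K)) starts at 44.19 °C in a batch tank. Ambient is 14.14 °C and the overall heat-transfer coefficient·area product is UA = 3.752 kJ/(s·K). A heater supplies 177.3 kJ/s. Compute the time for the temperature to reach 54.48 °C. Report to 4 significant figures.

M c_p dT/dt = −UA(T − T_amb) + Q̇.
τ = M c_p/UA = 815.832 s; T_ss = T_amb + Q̇/UA = 14.14 + 177.3/3.752 = 61.3948 °C.
T(t) = T_ss + (T₀ − T_ss)e^(−t/τ); set T = 54.48:
t = −τ ln[(T − T_ss)/(T₀ − T_ss)] = −815.832 · ln(0.401911) = 743.651 s.

743.7 s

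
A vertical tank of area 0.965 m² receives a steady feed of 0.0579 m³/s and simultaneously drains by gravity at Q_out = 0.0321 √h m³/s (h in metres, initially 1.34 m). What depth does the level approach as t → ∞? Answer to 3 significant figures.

Volume balance on the tank: A dh/dt = Q_in − 0.0321 √h. At steady state dh/dt = 0:
Q_in = 0.0321 √h_ss ⇒ √h_ss = 0.0579/0.0321 = 1.8037.
h_ss = 1.8037² = 3.2535 m. (Since h₀ = 1.34 m < h_ss, the level will rise toward this value.)

3.25 m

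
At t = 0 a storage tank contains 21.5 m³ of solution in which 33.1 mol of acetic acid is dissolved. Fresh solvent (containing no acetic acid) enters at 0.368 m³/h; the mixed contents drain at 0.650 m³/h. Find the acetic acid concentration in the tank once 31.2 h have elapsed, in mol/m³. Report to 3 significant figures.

Let m(t) be the amount of acetic acid. Volume: V(t) = V₀ + (Q_in − Q_out) t = 21.5 − 0.28200 t; V(31.2) = 12.702 m³.
No acetic acid enters, so dm/dt = −Q_out · (m/V).
dm/m = −Q_out dt/(V₀ − 0.28200 t); integrating gives ln(m/m₀) = −(Q_out/(Q_in−Q_out)) ln(V/V₀).
m = m₀ (V₀/V)^(Q_out/(Q_in−Q_out)) = 33.1 × (21.5/12.702)^(-2.3050) = 9.8392 mol.
C = m/V = 9.8392/12.702 = 0.77464 mol/m³.

0.775 mol/m³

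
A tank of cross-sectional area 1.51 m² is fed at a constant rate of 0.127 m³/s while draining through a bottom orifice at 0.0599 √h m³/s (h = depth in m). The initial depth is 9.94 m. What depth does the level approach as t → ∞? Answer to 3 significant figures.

4.50 m

Level balance: A dh/dt = 0.127 − 0.0599 √h. Setting dh/dt = 0:
Q_in = 0.0599 √h_ss ⇒ √h_ss = 0.127/0.0599 = 2.1202.
h_ss = 2.1202² = 4.4952 m. (Since h₀ = 9.94 m > h_ss, the level will fall toward this value.)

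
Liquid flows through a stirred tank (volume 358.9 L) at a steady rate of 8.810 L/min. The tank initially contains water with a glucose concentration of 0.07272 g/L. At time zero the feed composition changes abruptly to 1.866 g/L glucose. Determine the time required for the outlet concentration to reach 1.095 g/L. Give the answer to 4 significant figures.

Mass balance on the solute (V constant): V dC/dt = Q(C_in − C), so τ = V/Q = 40.7378 min.
C(t) = C_in + (C₀ − C_in) e^(−t/τ). Set C = 1.095 and solve for t:
e^(−t/τ) = (C − C_in)/(C₀ − C_in) = (1.095 − 1.866)/(0.07272 − 1.866) = 0.429938
t = −τ ln(…) = 40.7378 × 0.844113 = 34.3873 min.

34.39 min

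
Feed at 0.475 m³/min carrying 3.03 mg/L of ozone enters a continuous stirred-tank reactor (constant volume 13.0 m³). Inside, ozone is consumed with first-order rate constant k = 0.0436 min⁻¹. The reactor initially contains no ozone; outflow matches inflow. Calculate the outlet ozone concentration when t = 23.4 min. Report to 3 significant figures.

1.17 mg/L

Species balance: V dC/dt = Q C_in − Q C − k V C.
dC/dt = (Q/V) C_in − (Q/V + k) C; effective rate a = Q/V + k = 0.036538 + 0.0436 = 0.080138 min⁻¹.
C_ss = Q C_in/(Q + kV) = 1.3815 mg/L; C(t) = C_ss + (C₀ − C_ss) e^(−a t).
C(23.4) = 1.3815 + (-1.3815)·e^(−0.080138·23.4) = 1.3815 + (-1.3815)·0.15332 = 1.1697 mg/L.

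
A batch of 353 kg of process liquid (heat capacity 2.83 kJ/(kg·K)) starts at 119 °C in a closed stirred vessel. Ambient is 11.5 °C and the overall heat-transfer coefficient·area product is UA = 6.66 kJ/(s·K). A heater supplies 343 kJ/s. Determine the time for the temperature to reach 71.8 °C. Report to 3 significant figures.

Unsteady energy balance on the tank contents: M c_p dT/dt = −UA(T − T_amb) + Q̇.
τ = M c_p/UA = 150.00 s; T_ss = T_amb + Q̇/UA = 11.5 + 343/6.66 = 63.002 °C.
T(t) = T_ss + (T₀ − T_ss)e^(−t/τ); set T = 71.8:
t = −τ ln[(T − T_ss)/(T₀ − T_ss)] = −150.00 · ln(0.15712) = 277.61 s.

278 s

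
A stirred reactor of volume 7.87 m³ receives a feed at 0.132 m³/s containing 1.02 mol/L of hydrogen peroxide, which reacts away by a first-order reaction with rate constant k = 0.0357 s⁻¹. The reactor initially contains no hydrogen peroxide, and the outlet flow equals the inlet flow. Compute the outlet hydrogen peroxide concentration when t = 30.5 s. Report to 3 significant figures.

Accumulation = in − out − consumed: V dC/dt = Q C_in − Q C − k V C.
This is linear with rate a = Q/V + k = 0.052473 s⁻¹.
C_ss = Q C_in/(Q + kV) = 0.32604 mol/L; C(t) = C_ss + (C₀ − C_ss) e^(−a t).
C(30.5) = 0.32604 + (-0.32604)·e^(−0.052473·30.5) = 0.32604 + (-0.32604)·0.20181 = 0.26024 mol/L.

0.260 mol/L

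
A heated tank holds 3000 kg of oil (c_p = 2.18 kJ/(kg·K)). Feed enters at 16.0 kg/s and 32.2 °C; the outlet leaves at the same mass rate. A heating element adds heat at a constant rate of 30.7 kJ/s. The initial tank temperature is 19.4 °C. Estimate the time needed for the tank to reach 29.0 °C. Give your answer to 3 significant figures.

M c_p dT/dt = ṁ c_p (T_in − T) + Q̇.
τ = M/ṁ = 187.50 s; T_ss = T_in + Q̇/(ṁ c_p) = 33.080 °C.
T(t) = T_ss + (T₀ − T_ss) e^(−t/τ). Set T = 29.0:
e^(−t/τ) = (29.0 − 33.080)/(19.4 − 33.080) = 0.29825
t = −187.50 · ln(0.29825) = 226.84 s.

227 s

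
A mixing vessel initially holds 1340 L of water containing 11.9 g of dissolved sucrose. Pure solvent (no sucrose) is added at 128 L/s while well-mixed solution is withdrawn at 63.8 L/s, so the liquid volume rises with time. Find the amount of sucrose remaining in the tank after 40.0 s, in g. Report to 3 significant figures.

4.11 g

Total volume: dV/dt = Q_in − Q_out = 64.200 L/s, so V(t) = 1340 + 64.200 t and V(40.0) = 3908.0 L.
Solute balance: dm/dt = 0 − Q_out C = −Q_out m/V(t).
dm/m = −Q_out dt/(V₀ + 64.200 t); integrating gives ln(m/m₀) = −(Q_out/(Q_in−Q_out)) ln(V/V₀).
m = m₀ (V₀/V)^(Q_out/(Q_in−Q_out)) = 11.9 × (1340/3908.0)^(0.99377) = 4.1077 g.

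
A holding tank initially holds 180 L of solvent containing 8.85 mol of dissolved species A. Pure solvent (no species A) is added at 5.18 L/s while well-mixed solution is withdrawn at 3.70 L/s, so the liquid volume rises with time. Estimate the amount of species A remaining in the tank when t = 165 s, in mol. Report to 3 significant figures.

1.04 mol

Let m(t) be the amount of species A. Volume: V(t) = V₀ + (Q_in − Q_out) t = 180 + 1.4800 t; V(165) = 424.20 L.
Solute balance: dm/dt = 0 − Q_out C = −Q_out m/V(t).
dm/m = −Q_out dt/(V₀ + 1.4800 t); integrating gives ln(m/m₀) = −(Q_out/(Q_in−Q_out)) ln(V/V₀).
m = m₀ (V₀/V)^(Q_out/(Q_in−Q_out)) = 8.85 × (180/424.20)^(2.5000) = 1.0380 mol.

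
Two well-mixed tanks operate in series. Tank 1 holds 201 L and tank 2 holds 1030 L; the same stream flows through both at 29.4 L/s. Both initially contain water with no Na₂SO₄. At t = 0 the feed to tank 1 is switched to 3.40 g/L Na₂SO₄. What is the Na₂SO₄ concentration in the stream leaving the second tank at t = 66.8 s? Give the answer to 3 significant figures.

2.77 g/L

Time constants: τᵢ = Vᵢ/Q for each well-mixed tank.
τ₁ = 201/29.4 = 6.8367 s; τ₂ = 1030/29.4 = 35.034 s.
Solving the cascade with C₁(0)=C₂(0)=0 gives C₂(t) = C_in[1 − (τ₁ e^(−t/τ₁) − τ₂ e^(−t/τ₂))/(τ₁ − τ₂)].
At t = 66.8: e^(−t/τ₁) = 5.7098e-05, e^(−t/τ₂) = 0.14857.
C₂ = 3.40·[1 − (6.8367·5.7098e-05 − 35.034·0.14857)/(-28.197)] = 3.40·0.81543 = 2.7724 g/L.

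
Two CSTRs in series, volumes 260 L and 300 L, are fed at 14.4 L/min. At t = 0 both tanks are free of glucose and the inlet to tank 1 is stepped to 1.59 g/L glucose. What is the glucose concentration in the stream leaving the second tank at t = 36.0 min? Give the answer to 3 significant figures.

Time constants: τᵢ = Vᵢ/Q for each well-mixed tank.
τ₁ = 260/14.4 = 18.056 min; τ₂ = 300/14.4 = 20.833 min.
Tank 1: C₁ = C_in(1 − e^(−t/τ₁)). Tank 2 (τ₁ ≠ τ₂): C₂ = C_in[1 − (τ₁ e^(−t/τ₁) − τ₂ e^(−t/τ₂))/(τ₁ − τ₂)].
At t = 36.0: e^(−t/τ₁) = 0.13617, e^(−t/τ₂) = 0.17764.
C₂ = 1.59·[1 − (18.056·0.13617 − 20.833·0.17764)/(-2.7778)] = 1.59·0.55281 = 0.87897 g/L.

0.879 g/L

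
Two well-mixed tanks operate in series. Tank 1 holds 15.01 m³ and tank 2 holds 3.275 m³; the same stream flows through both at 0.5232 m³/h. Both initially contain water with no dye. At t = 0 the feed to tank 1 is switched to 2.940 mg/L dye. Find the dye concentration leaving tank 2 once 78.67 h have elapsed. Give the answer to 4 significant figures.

Time constants: τᵢ = Vᵢ/Q for each well-mixed tank.
τ₁ = 15.01/0.5232 = 28.6888 h; τ₂ = 3.275/0.5232 = 6.25956 h.
Solving the cascade with C₁(0)=C₂(0)=0 gives C₂(t) = C_in[1 − (τ₁ e^(−t/τ₁) − τ₂ e^(−t/τ₂))/(τ₁ − τ₂)].
At t = 78.67: e^(−t/τ₁) = 0.0644296, e^(−t/τ₂) = 3.48172e-06.
C₂ = 2.940·[1 − (28.6888·0.0644296 − 6.25956·3.48172e-06)/(22.4293)] = 2.940·0.917590 = 2.69772 mg/L.

2.698 mg/L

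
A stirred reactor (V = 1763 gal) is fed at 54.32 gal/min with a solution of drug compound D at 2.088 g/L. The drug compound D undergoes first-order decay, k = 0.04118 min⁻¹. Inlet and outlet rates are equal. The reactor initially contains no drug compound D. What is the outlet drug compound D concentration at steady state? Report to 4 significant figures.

0.8936 g/L

Species balance: V dC/dt = Q C_in − Q C − k V C.
Steady state (dC/dt = 0): C_ss = Q C_in/(Q + kV) = C_in/(1 + kV/Q).
C_ss = 54.32·2.088/(54.32 + 0.04118·1763) = 113.420/126.920 = 0.893633 g/L.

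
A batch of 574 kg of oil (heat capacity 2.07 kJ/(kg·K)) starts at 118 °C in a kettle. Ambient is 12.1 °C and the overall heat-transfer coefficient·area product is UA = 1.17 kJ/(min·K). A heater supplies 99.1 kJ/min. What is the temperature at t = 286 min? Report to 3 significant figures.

113 °C

Lumped-capacitance energy balance: M c_p dT/dt = UA(T_amb − T) + Q̇.
dT/dt = (T_ss − T)/τ with T_ss = T_amb + Q̇/UA = 12.1 + 99.1/1.17 = 96.801 °C, τ = M c_p/UA = 574·2.07/1.17 = 1015.5 min.
Integrating: T(t) = T_ss + (T₀ − T_ss) e^(−t/τ).
T(286) = 96.801 + (21.199)·0.75456 = 112.80 °C.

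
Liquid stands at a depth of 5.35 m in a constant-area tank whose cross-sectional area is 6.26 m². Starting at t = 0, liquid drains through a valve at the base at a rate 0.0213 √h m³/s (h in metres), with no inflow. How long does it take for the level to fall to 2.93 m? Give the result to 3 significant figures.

353 s

Unsteady balance on liquid volume: A dh/dt = −0.0213 √h.
∫ h^(−1/2) dh = −(0.0213/A) ∫ dt, giving 2√h = 2√h₀ − (0.0213/A) t.
t = 2A(√h₀ − √h)/0.0213 = 2·6.26·(√5.35 − √2.93)/0.0213
  = 12.520 × (2.3130 − 1.7117) / 0.0213 = 353.43 s.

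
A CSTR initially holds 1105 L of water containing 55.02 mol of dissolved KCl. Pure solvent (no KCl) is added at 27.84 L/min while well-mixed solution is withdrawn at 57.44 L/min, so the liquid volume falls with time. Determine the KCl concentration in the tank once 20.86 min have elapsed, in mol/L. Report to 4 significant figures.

0.02306 mol/L

Let m(t) be the amount of KCl. Volume: V(t) = V₀ + (Q_in − Q_out) t = 1105 − 29.6000 t; V(20.86) = 487.544 L.
Solute balance: dm/dt = 0 − Q_out C = −Q_out m/V(t).
dm/m = −Q_out dt/(V₀ − 29.6000 t); integrating gives ln(m/m₀) = −(Q_out/(Q_in−Q_out)) ln(V/V₀).
m = m₀ (V₀/V)^(Q_out/(Q_in−Q_out)) = 55.02 × (1105/487.544)^(-1.94054) = 11.2448 mol.
C = m/V = 11.2448/487.544 = 0.0230642 mol/L.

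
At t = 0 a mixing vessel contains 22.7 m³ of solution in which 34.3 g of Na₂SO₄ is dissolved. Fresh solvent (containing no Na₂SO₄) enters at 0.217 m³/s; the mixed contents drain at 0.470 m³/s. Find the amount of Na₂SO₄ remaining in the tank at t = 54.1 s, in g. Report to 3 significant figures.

6.17 g

Total volume: dV/dt = Q_in − Q_out = -0.25300 m³/s, so V(t) = 22.7 − 0.25300 t and V(54.1) = 9.0127 m³.
Species balance (pure solvent in): dm/dt = −Q_out · m/V(t).
Separate: dm/m = −Q_out dt/V(t) ⇒ ln(m/m₀) = −(Q_out/(Q_in−Q_out)) ln(V/V₀).
m = m₀ (V₀/V)^(Q_out/(Q_in−Q_out)) = 34.3 × (22.7/9.0127)^(-1.8577) = 6.1665 g.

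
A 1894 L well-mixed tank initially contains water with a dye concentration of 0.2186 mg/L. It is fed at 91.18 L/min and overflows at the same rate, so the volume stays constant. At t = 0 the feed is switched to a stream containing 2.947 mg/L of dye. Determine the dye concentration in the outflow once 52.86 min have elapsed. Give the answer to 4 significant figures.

Transient balance on the dissolved component: V dC/dt = Q(C_in − C).
So dC/dt = (C_in − C)/τ with τ = V/Q = 1894/91.18 = 20.7721 min.
Integrating: C(t) = C_in + (C₀ − C_in) e^(−t/τ).
C(52.86) = 2.947 + (0.2186 − 2.947)·e^(−52.86/20.7721) = 2.947 + (-2.72840)·0.0784919 = 2.73284 mg/L.

2.733 mg/L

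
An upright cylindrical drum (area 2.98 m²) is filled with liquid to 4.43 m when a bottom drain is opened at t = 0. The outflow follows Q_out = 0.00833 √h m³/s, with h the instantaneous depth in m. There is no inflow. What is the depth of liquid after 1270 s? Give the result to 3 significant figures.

0.109 m

With no inflow, A dh/dt = −0.00833 √h.
∫ h^(−1/2) dh = −(0.00833/A) ∫ dt, giving 2√h = 2√h₀ − (0.00833/A) t.
√h = √4.43 − 0.00833·1270/(2·2.98) = 2.1048 − 1.7750 = 0.32974.
h = 0.32974² = 0.10873 m.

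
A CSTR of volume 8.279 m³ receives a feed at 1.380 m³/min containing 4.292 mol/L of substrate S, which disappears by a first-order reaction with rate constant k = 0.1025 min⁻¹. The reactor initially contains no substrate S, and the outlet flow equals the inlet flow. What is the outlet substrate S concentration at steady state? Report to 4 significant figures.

2.658 mol/L

V dC/dt = Q(C_in − C) − k V C.
At steady state: 0 = Q C_in − (Q + kV) C_ss, so C_ss = Q C_in/(Q + kV).
C_ss = 1.380·4.292/(1.380 + 0.1025·8.279) = 5.92296/2.22860 = 2.65771 mol/L.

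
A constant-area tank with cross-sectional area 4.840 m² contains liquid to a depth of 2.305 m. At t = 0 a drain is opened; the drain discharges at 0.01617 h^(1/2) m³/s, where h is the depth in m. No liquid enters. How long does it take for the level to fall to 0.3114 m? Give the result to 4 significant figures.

574.8 s

Volume balance on the tank: A dh/dt = −0.01617 √h.
Separate and integrate: 2(√h − √h₀) = −(0.01617/A) t.
t = 2A(√h₀ − √h)/0.01617 = 2·4.840·(√2.305 − √0.3114)/0.01617
  = 9.68000 × (1.51822 − 0.558032) / 0.01617 = 574.808 s.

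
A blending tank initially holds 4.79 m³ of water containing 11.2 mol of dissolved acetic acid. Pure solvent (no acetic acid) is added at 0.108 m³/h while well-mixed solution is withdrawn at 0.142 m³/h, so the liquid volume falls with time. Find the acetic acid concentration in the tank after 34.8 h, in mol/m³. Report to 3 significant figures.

0.950 mol/m³

Total volume: dV/dt = Q_in − Q_out = -0.034000 m³/h, so V(t) = 4.79 − 0.034000 t and V(34.8) = 3.6068 m³.
Species balance (pure solvent in): dm/dt = −Q_out · m/V(t).
dm/m = −Q_out dt/(V₀ − 0.034000 t); integrating gives ln(m/m₀) = −(Q_out/(Q_in−Q_out)) ln(V/V₀).
m = m₀ (V₀/V)^(Q_out/(Q_in−Q_out)) = 11.2 × (4.79/3.6068)^(-4.1765) = 3.4247 mol.
C = m/V = 3.4247/3.6068 = 0.94951 mol/m³.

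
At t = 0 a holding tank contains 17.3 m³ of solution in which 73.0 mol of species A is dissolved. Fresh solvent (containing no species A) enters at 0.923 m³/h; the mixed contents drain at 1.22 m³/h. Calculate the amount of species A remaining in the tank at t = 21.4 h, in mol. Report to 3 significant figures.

11.1 mol

Let m(t) be the amount of species A. Volume: V(t) = V₀ + (Q_in − Q_out) t = 17.3 − 0.29700 t; V(21.4) = 10.944 m³.
Solute balance: dm/dt = 0 − Q_out C = −Q_out m/V(t).
Separate: dm/m = −Q_out dt/V(t) ⇒ ln(m/m₀) = −(Q_out/(Q_in−Q_out)) ln(V/V₀).
m = m₀ (V₀/V)^(Q_out/(Q_in−Q_out)) = 73.0 × (17.3/10.944)^(-4.1077) = 11.129 mol.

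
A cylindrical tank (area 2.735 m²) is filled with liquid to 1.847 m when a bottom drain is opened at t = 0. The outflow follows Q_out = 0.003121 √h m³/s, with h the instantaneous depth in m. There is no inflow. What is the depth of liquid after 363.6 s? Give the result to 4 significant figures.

1.326 m

Volume balance on the tank: A dh/dt = −0.003121 √h.
This is separable: 2 d(√h)/dt = −0.003121/A, so √h = √h₀ − (0.003121/(2A)) t.
√h = √1.847 − 0.003121·363.6/(2·2.735) = 1.35904 − 0.207458 = 1.15159.
h = 1.15159² = 1.32615 m.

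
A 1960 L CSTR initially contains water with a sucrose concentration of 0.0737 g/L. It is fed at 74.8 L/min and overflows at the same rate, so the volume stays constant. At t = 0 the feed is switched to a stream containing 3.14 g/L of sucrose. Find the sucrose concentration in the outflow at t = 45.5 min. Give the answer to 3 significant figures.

2.60 g/L

Mass balance on the solute (V constant): V dC/dt = Q(C_in − C).
Time constant τ = V/Q = 1960/74.8 = 26.203 min.
This is linear first-order; C(t) = C_in + (C₀ − C_in) e^(−t/τ).
C(45.5) = 3.14 + (0.0737 − 3.14)·e^(−45.5/26.203) = 3.14 + (-3.0663)·0.17615 = 2.5999 g/L.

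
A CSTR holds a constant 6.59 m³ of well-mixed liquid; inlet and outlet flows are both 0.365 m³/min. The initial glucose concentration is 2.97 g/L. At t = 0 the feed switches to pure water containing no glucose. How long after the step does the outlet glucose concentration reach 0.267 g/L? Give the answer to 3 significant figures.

43.5 min

Mass balance on the solute (V constant): V dC/dt = Q(C_in − C), so τ = V/Q = 18.055 min.
C(t) = C_in + (C₀ − C_in) e^(−t/τ). Set C = 0.267 and solve for t:
e^(−t/τ) = (C − C_in)/(C₀ − C_in) = (0.267 − 0)/(2.97 − 0) = 0.089899
t = −τ ln(…) = 18.055 × 2.4091 = 43.495 min.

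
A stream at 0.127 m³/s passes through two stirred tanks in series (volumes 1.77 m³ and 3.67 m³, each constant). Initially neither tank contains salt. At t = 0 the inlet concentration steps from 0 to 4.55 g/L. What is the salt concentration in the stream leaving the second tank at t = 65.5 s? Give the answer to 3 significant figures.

Time constants: τᵢ = Vᵢ/Q for each well-mixed tank.
τ₁ = 1.77/0.127 = 13.937 s; τ₂ = 3.67/0.127 = 28.898 s.
Tank 1: C₁ = C_in(1 − e^(−t/τ₁)). Tank 2 (τ₁ ≠ τ₂): C₂ = C_in[1 − (τ₁ e^(−t/τ₁) − τ₂ e^(−t/τ₂))/(τ₁ − τ₂)].
At t = 65.5: e^(−t/τ₁) = 0.0090978, e^(−t/τ₂) = 0.10366.
C₂ = 4.55·[1 − (13.937·0.0090978 − 28.898·0.10366)/(-14.961)] = 4.55·0.80824 = 3.6775 g/L.

3.68 g/L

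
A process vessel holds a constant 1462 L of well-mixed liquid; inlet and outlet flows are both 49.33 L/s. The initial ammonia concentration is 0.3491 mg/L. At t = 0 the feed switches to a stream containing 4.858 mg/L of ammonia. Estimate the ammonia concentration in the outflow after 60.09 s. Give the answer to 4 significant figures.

4.264 mg/L

Accumulation = in − out for the solute gives V dC/dt = Q(C_in − C).
So dC/dt = (C_in − C)/τ with τ = V/Q = 1462/49.33 = 29.6371 s.
This is linear first-order; C(t) = C_in + (C₀ − C_in) e^(−t/τ).
C(60.09) = 4.858 + (0.3491 − 4.858)·e^(−60.09/29.6371) = 4.858 + (-4.50890)·0.131661 = 4.26435 mg/L.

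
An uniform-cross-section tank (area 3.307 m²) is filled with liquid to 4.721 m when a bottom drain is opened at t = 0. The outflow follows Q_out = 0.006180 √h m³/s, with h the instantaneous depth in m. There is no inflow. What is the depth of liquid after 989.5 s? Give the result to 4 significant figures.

Accumulation of liquid (constant cross-section A): A dh/dt = −0.006180 √h.
Separate and integrate: 2(√h − √h₀) = −(0.006180/A) t.
√h = √4.721 − 0.006180·989.5/(2·3.307) = 2.17279 − 0.924571 = 1.24822.
h = 1.24822² = 1.55804 m.

1.558 m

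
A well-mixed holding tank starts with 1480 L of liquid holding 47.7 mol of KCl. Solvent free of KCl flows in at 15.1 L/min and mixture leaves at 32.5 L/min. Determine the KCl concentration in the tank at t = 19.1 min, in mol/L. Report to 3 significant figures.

Total volume: dV/dt = Q_in − Q_out = -17.400 L/min, so V(t) = 1480 − 17.400 t and V(19.1) = 1147.7 L.
No KCl enters, so dm/dt = −Q_out · (m/V).
dm/m = −Q_out dt/(V₀ − 17.400 t); integrating gives ln(m/m₀) = −(Q_out/(Q_in−Q_out)) ln(V/V₀).
m = m₀ (V₀/V)^(Q_out/(Q_in−Q_out)) = 47.7 × (1480/1147.7)^(-1.8678) = 29.663 mol.
C = m/V = 29.663/1147.7 = 0.025847 mol/L.

0.0258 mol/L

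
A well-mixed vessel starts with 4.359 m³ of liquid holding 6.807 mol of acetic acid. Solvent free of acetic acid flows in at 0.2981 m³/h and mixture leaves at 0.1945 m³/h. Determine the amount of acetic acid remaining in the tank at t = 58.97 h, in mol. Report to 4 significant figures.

1.314 mol

Total volume: dV/dt = Q_in − Q_out = 0.103600 m³/h, so V(t) = 4.359 + 0.103600 t and V(58.97) = 10.4683 m³.
Species balance (pure solvent in): dm/dt = −Q_out · m/V(t).
dm/m = −Q_out dt/(V₀ + 0.103600 t); integrating gives ln(m/m₀) = −(Q_out/(Q_in−Q_out)) ln(V/V₀).
m = m₀ (V₀/V)^(Q_out/(Q_in−Q_out)) = 6.807 × (4.359/10.4683)^(1.87741) = 1.31408 mol.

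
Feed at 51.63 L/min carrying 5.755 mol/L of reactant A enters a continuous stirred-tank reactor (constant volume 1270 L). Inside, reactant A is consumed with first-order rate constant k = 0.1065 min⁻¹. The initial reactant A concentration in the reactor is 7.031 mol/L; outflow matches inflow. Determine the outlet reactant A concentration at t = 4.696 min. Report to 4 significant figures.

Species balance: V dC/dt = Q C_in − Q C − k V C.
dC/dt = (Q/V) C_in − (Q/V + k) C; effective rate a = Q/V + k = 0.0406535 + 0.1065 = 0.147154 min⁻¹.
C_ss = Q C_in/(Q + kV) = 1.58991 mol/L; C(t) = C_ss + (C₀ − C_ss) e^(−a t).
C(4.696) = 1.58991 + (5.44109)·e^(−0.147154·4.696) = 1.58991 + (5.44109)·0.501058 = 4.31621 mol/L.

4.316 mol/L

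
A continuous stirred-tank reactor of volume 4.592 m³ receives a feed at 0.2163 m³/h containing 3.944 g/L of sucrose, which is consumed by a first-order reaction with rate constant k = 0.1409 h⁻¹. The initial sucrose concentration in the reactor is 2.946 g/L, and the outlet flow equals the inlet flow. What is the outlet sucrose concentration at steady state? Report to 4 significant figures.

Species balance: V dC/dt = Q C_in − Q C − k V C.
Steady state (dC/dt = 0): C_ss = Q C_in/(Q + kV) = C_in/(1 + kV/Q).
C_ss = 0.2163·3.944/(0.2163 + 0.1409·4.592) = 0.853087/0.863313 = 0.988155 g/L.

0.9882 g/L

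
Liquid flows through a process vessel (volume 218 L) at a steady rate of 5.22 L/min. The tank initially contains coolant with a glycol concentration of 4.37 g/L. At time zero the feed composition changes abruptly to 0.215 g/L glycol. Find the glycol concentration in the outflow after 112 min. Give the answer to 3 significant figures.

0.499 g/L

Mass balance on the solute (V constant): V dC/dt = Q(C_in − C).
Time constant τ = V/Q = 218/5.22 = 41.762 min.
This is linear first-order; C(t) = C_in + (C₀ − C_in) e^(−t/τ).
C(112) = 0.215 + (4.37 − 0.215)·e^(−112/41.762) = 0.215 + (4.1550)·0.068437 = 0.49936 g/L.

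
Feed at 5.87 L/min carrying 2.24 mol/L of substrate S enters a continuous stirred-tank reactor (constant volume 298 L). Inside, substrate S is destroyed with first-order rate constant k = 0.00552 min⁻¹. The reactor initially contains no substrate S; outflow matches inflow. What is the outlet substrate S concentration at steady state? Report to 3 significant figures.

Accumulation = in − out − consumed: V dC/dt = Q C_in − Q C − k V C.
At steady state: 0 = Q C_in − (Q + kV) C_ss, so C_ss = Q C_in/(Q + kV).
C_ss = 5.87·2.24/(5.87 + 0.00552·298) = 13.149/7.5150 = 1.7497 mol/L.

1.75 mol/L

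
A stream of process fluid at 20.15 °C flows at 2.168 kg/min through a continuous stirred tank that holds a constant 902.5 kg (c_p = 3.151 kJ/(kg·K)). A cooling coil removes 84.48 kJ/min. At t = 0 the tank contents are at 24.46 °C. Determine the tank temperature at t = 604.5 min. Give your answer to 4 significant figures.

M c_p dT/dt = ṁ c_p (T_in − T) − Q̇.
Rearrange: dT/dt = (T_ss − T)/τ with τ = M/ṁ = 416.282 min and T_ss = T_in − Q̇/(ṁ c_p) = 7.78352 °C.
Solution: T(t) = T_ss + (T₀ − T_ss) e^(−t/τ).
T(604.5) = 7.78352 + (16.6765)·e^(−604.5/416.282) = 7.78352 + (16.6765)·0.234069 = 11.6870 °C.

11.69 °C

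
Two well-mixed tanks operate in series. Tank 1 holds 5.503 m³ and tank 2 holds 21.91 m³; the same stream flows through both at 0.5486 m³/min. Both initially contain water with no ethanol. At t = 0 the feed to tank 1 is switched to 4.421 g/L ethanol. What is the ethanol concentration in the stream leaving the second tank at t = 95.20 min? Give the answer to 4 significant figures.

3.877 g/L

Each tank obeys Vᵢ dCᵢ/dt = Q(Cᵢ₋₁ − Cᵢ), so τᵢ = Vᵢ/Q.
τ₁ = 5.503/0.5486 = 10.0310 min; τ₂ = 21.91/0.5486 = 39.9380 min.
Solving the cascade with C₁(0)=C₂(0)=0 gives C₂(t) = C_in[1 − (τ₁ e^(−t/τ₁) − τ₂ e^(−t/τ₂))/(τ₁ − τ₂)].
At t = 95.20: e^(−t/τ₁) = 7.55595e-05, e^(−t/τ₂) = 0.0922094.
C₂ = 4.421·[1 − (10.0310·7.55595e-05 − 39.9380·0.0922094)/(-29.9070)] = 4.421·0.876888 = 3.87672 g/L.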